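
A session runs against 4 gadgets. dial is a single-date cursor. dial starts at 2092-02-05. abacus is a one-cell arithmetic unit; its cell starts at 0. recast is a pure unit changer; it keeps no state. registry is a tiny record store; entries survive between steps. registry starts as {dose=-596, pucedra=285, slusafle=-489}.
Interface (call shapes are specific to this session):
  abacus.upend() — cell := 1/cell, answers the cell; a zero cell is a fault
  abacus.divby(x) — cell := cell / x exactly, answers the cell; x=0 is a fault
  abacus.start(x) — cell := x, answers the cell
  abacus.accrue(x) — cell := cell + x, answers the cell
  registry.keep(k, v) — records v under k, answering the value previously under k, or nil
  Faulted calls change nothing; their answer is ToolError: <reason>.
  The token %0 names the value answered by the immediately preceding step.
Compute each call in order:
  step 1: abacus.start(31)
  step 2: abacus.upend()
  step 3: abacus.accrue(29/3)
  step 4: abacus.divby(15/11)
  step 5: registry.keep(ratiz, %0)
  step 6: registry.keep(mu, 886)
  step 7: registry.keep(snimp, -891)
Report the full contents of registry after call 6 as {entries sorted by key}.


Answer: {dose=-596, mu=886, pucedra=285, ratiz=9922/1395, slusafle=-489}

Derivation:
>>> abacus.start x=31
[out] 31
>>> abacus.upend
[out] 1/31
>>> abacus.accrue x=29/3
[out] 902/93
>>> abacus.divby x=15/11
[out] 9922/1395
>>> registry.keep k=ratiz v=%0
[out] nil
>>> registry.keep k=mu v=886
[out] nil
>>> registry.keep k=snimp v=-891
[out] nil


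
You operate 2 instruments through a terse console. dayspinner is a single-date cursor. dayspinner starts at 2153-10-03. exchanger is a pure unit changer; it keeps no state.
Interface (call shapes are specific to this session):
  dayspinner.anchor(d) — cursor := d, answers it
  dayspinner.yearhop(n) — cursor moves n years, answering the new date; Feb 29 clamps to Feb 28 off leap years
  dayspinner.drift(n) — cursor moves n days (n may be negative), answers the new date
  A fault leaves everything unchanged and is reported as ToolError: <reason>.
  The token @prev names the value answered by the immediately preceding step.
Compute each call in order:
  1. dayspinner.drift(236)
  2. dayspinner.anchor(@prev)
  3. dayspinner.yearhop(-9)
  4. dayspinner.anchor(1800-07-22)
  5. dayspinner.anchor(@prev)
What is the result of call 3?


>>> drift n='236'
:: 2154-05-27
>>> anchor d='@prev'
:: 2154-05-27
>>> yearhop n='-9'
:: 2145-05-27
>>> anchor d='1800-07-22'
:: 1800-07-22
>>> anchor d='@prev'
:: 1800-07-22

Answer: 2145-05-27


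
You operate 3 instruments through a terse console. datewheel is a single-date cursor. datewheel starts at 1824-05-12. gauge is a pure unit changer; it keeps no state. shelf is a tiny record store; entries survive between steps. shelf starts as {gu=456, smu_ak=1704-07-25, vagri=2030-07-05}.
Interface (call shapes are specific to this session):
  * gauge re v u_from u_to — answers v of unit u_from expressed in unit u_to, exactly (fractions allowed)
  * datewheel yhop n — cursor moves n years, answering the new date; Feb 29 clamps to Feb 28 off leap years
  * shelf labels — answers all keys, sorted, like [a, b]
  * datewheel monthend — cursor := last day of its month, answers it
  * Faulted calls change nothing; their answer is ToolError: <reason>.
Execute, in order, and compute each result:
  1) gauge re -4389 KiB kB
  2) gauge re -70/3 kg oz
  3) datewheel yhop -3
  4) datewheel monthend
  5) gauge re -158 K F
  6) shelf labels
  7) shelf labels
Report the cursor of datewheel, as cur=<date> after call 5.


Answer: cur=1821-05-31

Derivation:
Step: gauge re[v→-4389; u_from→KiB; u_to→kB]
Result: -561792/125
Step: gauge re[v→-70/3; u_from→kg; u_to→oz]
Result: -16000000000/19439673
Step: datewheel yhop[n→-3]
Result: 1821-05-12
Step: datewheel monthend[]
Result: 1821-05-31
Step: gauge re[v→-158; u_from→K; u_to→F]
Result: -74407/100
Step: shelf labels[]
Result: [gu, smu_ak, vagri]
Step: shelf labels[]
Result: [gu, smu_ak, vagri]


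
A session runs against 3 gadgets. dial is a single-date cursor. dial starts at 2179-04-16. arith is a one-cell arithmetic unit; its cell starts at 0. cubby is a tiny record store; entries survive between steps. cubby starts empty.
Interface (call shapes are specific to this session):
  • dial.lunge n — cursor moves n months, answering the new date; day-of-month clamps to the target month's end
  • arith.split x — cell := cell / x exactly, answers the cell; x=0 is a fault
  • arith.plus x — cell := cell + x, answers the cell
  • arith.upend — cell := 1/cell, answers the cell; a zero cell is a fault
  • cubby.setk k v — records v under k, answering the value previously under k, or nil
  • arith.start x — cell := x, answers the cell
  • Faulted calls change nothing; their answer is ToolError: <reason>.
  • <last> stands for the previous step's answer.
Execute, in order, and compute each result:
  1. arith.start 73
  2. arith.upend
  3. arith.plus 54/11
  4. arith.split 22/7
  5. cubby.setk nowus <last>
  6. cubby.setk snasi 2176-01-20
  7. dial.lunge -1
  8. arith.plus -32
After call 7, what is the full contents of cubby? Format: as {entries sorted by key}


Answer: {nowus=27671/17666, snasi=2176-01-20}

Derivation:
Then arith.start using x: 73, which returns 73.
Calling arith.upend, giving 1/73.
I invoke arith.plus using x: 54/11, which returns 3953/803.
Calling arith.split using x: 22/7: 27671/17666.
I run cubby.setk using k: nowus, v: <last>, and observe nil.
Now I run cubby.setk using k: snasi, v: 2176-01-20, giving nil.
Then dial.lunge using n: -1: 2179-03-16.
Invoking arith.plus using x: -32, giving -537641/17666.


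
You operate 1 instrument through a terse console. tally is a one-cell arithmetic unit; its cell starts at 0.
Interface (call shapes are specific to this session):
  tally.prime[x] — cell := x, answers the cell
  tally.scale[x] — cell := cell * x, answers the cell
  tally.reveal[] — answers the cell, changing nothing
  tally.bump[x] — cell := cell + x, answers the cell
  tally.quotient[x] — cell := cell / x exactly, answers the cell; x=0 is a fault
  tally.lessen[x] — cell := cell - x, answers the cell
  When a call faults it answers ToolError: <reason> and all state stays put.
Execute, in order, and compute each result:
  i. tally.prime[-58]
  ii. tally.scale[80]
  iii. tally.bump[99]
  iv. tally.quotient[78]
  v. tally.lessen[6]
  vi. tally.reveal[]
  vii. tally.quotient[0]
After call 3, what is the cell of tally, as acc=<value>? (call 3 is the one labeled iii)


> tally.prime x→-58
  -58
> tally.scale x→80
  -4640
> tally.bump x→99
  -4541
> tally.quotient x→78
  -4541/78
> tally.lessen x→6
  -5009/78
> tally.reveal
  -5009/78
> tally.quotient x→0
  ToolError: division by zero

Answer: acc=-4541


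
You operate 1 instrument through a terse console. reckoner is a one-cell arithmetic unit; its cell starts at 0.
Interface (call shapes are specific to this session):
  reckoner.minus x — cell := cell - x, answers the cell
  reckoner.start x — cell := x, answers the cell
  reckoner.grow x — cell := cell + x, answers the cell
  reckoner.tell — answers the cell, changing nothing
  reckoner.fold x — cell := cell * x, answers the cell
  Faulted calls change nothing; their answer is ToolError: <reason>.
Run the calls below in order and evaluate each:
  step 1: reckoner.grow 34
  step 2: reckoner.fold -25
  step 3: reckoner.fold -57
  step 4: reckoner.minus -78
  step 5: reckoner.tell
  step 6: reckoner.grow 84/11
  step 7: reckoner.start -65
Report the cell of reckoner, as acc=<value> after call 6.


Answer: acc=533892/11

Derivation:
Now I run reckoner.grow on x='34', yielding 34.
I invoke reckoner.fold on x='-25', → -850.
Calling reckoner.fold on x='-57', → 48450.
I invoke reckoner.minus on x='-78', which returns 48528.
I run reckoner.tell(), → 48528.
Next I call reckoner.grow on x='84/11': 533892/11.
I call reckoner.start on x='-65', — result: -65.


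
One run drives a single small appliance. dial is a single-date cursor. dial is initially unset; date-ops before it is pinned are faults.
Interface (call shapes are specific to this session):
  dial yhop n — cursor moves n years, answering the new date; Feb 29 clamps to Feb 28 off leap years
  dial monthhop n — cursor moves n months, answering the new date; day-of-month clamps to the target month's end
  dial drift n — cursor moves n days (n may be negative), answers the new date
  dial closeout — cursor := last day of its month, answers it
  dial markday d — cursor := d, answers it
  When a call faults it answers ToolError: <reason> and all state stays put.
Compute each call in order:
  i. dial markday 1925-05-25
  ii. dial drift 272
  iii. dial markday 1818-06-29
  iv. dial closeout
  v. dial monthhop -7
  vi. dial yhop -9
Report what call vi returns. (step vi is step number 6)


// dial markday(d='1925-05-25') ~> 1925-05-25
// dial drift(n='272') ~> 1926-02-21
// dial markday(d='1818-06-29') ~> 1818-06-29
// dial closeout() ~> 1818-06-30
// dial monthhop(n='-7') ~> 1817-11-30
// dial yhop(n='-9') ~> 1808-11-30

Answer: 1808-11-30


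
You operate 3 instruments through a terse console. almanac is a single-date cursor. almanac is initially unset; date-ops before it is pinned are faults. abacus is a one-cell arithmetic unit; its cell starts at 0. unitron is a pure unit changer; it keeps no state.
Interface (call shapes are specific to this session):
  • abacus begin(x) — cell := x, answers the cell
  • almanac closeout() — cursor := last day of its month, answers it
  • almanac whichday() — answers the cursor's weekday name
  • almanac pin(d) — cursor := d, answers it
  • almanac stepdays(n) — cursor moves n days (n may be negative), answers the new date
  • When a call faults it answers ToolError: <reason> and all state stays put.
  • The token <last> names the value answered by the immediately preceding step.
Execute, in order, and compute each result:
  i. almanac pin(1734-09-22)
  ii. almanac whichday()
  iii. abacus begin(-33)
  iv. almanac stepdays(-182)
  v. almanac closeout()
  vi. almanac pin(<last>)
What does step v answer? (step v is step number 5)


Answer: 1734-03-31

Derivation:
==> almanac pin(d=1734-09-22)
<== 1734-09-22
==> almanac whichday()
<== Wednesday
==> abacus begin(x=-33)
<== -33
==> almanac stepdays(n=-182)
<== 1734-03-24
==> almanac closeout()
<== 1734-03-31
==> almanac pin(d=<last>)
<== 1734-03-31


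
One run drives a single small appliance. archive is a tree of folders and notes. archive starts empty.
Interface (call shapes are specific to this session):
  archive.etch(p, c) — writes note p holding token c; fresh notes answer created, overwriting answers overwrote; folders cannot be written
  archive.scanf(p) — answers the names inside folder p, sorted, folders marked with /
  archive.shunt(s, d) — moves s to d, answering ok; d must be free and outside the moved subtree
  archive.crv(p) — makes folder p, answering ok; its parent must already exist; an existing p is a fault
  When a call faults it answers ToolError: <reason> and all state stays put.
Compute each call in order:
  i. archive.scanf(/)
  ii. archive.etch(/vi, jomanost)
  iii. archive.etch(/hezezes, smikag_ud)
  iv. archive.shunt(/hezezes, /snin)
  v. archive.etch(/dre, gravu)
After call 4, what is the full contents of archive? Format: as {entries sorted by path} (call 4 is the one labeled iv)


Answer: {snin=smikag_ud, vi=jomanost}

Derivation:
Then scanf on p=/, and see [].
I run etch on p=/vi, c=jomanost, and get created.
I try etch on p=/hezezes, c=smikag_ud, and observe created.
Then shunt on s=/hezezes, d=/snin, giving ok.
Using etch on p=/dre, c=gravu, and see created.


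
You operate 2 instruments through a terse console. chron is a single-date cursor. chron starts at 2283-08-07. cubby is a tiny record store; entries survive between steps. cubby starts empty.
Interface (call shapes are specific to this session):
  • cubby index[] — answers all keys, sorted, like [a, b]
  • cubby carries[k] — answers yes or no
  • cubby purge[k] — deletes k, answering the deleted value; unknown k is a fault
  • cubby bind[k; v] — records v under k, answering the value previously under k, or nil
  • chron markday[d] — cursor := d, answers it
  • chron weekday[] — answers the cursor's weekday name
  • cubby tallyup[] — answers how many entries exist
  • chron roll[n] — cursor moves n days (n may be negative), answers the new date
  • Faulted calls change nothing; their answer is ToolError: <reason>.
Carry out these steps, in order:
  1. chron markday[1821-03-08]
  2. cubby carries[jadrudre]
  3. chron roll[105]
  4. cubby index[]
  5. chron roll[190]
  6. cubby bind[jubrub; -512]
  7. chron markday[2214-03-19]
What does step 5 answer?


Answer: 1821-12-28

Derivation:
I try chron markday passing d=1821-03-08, yielding 1821-03-08.
I use cubby carries passing k=jadrudre, yielding no.
Invoking chron roll passing n=105, → 1821-06-21.
Calling cubby index, giving [].
I run chron roll passing n=190, and get 1821-12-28.
Next I call cubby bind passing k=jubrub, v=-512, giving nil.
Calling chron markday passing d=2214-03-19, giving 2214-03-19.


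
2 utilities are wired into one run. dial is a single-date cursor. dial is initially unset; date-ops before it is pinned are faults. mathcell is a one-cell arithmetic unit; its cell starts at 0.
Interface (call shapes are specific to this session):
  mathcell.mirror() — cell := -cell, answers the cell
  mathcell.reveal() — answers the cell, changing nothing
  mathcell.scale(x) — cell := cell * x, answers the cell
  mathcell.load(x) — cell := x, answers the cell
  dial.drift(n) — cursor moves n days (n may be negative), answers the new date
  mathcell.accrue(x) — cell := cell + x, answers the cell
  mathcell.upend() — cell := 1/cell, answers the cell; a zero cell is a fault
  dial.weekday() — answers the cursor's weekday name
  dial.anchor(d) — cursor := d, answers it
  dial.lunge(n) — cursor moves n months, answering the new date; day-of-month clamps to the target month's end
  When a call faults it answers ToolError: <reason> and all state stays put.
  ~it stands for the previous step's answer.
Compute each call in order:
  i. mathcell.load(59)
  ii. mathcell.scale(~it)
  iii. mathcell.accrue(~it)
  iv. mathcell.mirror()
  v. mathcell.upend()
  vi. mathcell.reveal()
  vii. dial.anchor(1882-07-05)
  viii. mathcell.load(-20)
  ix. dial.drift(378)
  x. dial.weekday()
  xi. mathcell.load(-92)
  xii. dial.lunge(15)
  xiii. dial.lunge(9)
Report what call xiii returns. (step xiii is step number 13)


Answer: 1885-07-18

Derivation:
·→ mathcell.load(x→59)
·← 59
·→ mathcell.scale(x→~it)
·← 3481
·→ mathcell.accrue(x→~it)
·← 6962
·→ mathcell.mirror()
·← -6962
·→ mathcell.upend()
·← -1/6962
·→ mathcell.reveal()
·← -1/6962
·→ dial.anchor(d→1882-07-05)
·← 1882-07-05
·→ mathcell.load(x→-20)
·← -20
·→ dial.drift(n→378)
·← 1883-07-18
·→ dial.weekday()
·← Wednesday
·→ mathcell.load(x→-92)
·← -92
·→ dial.lunge(n→15)
·← 1884-10-18
·→ dial.lunge(n→9)
·← 1885-07-18


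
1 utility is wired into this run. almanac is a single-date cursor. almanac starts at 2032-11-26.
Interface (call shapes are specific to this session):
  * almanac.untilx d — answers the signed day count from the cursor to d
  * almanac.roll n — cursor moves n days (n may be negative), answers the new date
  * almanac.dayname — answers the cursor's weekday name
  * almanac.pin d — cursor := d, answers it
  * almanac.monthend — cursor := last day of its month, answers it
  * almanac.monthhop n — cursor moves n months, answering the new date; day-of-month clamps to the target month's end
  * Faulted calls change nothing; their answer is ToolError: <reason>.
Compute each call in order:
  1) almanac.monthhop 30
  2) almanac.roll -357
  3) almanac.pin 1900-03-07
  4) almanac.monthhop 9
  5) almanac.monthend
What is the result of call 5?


Answer: 1900-12-31

Derivation:
-> almanac.monthhop(n=30)
<- 2035-05-26
-> almanac.roll(n=-357)
<- 2034-06-03
-> almanac.pin(d=1900-03-07)
<- 1900-03-07
-> almanac.monthhop(n=9)
<- 1900-12-07
-> almanac.monthend()
<- 1900-12-31


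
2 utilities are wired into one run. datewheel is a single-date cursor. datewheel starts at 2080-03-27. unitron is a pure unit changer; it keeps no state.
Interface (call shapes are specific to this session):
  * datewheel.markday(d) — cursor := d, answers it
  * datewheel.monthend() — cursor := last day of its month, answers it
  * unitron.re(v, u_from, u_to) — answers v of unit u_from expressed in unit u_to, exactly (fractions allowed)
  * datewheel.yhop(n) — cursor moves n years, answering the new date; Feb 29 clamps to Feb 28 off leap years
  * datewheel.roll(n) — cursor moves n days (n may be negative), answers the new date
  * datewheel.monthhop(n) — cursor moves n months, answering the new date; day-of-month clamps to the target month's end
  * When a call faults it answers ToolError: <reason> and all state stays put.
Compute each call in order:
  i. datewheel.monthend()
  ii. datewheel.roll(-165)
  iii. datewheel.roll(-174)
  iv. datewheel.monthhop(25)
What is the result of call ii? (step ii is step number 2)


% monthend
  2080-03-31
% roll n: -165
  2079-10-18
% roll n: -174
  2079-04-27
% monthhop n: 25
  2081-05-27

Answer: 2079-10-18


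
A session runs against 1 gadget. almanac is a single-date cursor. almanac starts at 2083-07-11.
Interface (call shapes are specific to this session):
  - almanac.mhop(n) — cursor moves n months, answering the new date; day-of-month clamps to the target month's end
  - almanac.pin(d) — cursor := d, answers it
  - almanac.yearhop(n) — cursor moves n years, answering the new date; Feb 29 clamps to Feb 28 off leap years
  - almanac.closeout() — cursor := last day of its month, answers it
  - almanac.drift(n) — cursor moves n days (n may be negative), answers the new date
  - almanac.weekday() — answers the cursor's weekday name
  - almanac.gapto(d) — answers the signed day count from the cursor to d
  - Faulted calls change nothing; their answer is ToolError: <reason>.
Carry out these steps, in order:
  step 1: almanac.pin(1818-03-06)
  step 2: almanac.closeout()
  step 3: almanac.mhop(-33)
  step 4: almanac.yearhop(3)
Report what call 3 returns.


CALL almanac.pin[1818-03-06]
RET  1818-03-06
CALL almanac.closeout[]
RET  1818-03-31
CALL almanac.mhop[-33]
RET  1815-06-30
CALL almanac.yearhop[3]
RET  1818-06-30

Answer: 1815-06-30


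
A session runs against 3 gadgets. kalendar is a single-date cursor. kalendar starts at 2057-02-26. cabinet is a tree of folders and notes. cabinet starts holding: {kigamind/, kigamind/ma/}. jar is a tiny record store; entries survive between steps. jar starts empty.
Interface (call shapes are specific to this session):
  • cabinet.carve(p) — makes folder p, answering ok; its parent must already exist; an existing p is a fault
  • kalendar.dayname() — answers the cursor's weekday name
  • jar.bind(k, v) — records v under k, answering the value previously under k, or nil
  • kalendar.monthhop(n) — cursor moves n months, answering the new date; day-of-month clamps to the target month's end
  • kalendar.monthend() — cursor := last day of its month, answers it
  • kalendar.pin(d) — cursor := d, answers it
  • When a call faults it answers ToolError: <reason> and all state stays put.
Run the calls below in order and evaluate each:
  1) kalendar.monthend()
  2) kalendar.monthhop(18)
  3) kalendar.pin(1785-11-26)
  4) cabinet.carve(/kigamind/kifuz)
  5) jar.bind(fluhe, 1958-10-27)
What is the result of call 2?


==> kalendar.monthend()
<== 2057-02-28
==> kalendar.monthhop(n='18')
<== 2058-08-28
==> kalendar.pin(d='1785-11-26')
<== 1785-11-26
==> cabinet.carve(p='/kigamind/kifuz')
<== ok
==> jar.bind(k='fluhe', v='1958-10-27')
<== nil

Answer: 2058-08-28


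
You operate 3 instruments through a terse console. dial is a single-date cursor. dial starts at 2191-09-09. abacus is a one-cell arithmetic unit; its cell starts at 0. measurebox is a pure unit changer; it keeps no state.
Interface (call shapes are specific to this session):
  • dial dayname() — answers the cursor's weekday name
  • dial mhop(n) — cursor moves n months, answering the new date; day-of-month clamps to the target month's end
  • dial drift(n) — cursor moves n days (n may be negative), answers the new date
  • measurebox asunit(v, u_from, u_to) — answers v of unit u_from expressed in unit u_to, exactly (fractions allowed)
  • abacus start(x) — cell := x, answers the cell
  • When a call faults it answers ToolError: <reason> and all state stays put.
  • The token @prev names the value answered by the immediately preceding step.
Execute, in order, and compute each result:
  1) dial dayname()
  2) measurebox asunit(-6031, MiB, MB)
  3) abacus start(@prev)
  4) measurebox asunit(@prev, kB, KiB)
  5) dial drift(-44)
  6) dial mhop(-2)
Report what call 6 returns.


$ dial dayname
[out] Friday
$ measurebox asunit v→-6031 u_from→MiB u_to→MB
[out] -98811904/15625
$ abacus start x→@prev
[out] -98811904/15625
$ measurebox asunit v→@prev u_from→kB u_to→KiB
[out] -771968/125
$ dial drift n→-44
[out] 2191-07-27
$ dial mhop n→-2
[out] 2191-05-27

Answer: 2191-05-27


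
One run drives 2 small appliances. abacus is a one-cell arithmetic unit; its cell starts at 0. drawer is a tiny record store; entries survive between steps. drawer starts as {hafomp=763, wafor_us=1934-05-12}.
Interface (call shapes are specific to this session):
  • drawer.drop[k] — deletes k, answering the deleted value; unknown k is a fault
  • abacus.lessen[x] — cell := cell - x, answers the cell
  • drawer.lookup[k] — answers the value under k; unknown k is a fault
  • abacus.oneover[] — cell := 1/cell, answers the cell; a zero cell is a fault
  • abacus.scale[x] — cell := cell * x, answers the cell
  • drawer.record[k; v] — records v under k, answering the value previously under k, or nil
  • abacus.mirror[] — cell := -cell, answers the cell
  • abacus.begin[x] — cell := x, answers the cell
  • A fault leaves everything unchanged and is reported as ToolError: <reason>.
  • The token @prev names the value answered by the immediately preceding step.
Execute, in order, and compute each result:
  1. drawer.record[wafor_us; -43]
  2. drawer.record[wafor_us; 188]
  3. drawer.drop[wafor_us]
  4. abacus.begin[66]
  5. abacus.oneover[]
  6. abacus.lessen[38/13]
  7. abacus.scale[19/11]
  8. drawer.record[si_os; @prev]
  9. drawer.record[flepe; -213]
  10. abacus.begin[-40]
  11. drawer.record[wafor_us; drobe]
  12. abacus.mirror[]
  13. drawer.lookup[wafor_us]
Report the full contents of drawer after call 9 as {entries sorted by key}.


Answer: {flepe=-213, hafomp=763, si_os=-47405/9438}

Derivation:
Calling record using k='wafor_us', v='-43', → 1934-05-12.
I call record using k='wafor_us', v='188', → -43.
Calling drop using k='wafor_us', and see 188.
I use begin using x='66', — result: 66.
I use oneover, and get 1/66.
Calling lessen using x='38/13', and see -2495/858.
I try scale using x='19/11': -47405/9438.
I call record using k='si_os', v='@prev', which returns nil.
I call record using k='flepe', v='-213', giving nil.
Now I run begin using x='-40', yielding -40.
Then record using k='wafor_us', v='drobe', yielding nil.
I use mirror(), which returns 40.
I try lookup using k='wafor_us', yielding drobe.


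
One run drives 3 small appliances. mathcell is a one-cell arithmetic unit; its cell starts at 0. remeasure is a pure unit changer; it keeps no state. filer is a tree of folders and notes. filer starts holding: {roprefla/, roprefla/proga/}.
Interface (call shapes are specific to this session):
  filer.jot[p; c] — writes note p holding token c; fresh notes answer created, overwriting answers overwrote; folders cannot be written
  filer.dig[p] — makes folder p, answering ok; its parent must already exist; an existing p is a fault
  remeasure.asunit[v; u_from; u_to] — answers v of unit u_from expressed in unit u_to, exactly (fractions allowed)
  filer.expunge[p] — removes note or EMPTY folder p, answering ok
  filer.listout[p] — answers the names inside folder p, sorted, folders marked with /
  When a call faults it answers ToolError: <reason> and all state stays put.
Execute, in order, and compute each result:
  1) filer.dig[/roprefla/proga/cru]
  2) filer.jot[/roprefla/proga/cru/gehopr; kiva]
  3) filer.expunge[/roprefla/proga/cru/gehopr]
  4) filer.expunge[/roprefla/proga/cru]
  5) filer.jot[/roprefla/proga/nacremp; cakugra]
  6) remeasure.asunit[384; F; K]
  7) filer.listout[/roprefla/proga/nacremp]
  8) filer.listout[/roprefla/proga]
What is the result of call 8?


I run filer.dig using p='/roprefla/proga/cru', and get ok.
I run filer.jot using p='/roprefla/proga/cru/gehopr', c='kiva', and see created.
I run filer.expunge using p='/roprefla/proga/cru/gehopr': ok.
Now I run filer.expunge using p='/roprefla/proga/cru', → ok.
Invoking filer.jot using p='/roprefla/proga/nacremp', c='cakugra', giving created.
Now I run remeasure.asunit using v='384', u_from='F', u_to='K': 84367/180.
Then filer.listout using p='/roprefla/proga/nacremp', yielding ToolError: not a directory.
Invoking filer.listout using p='/roprefla/proga': [nacremp].

Answer: [nacremp]


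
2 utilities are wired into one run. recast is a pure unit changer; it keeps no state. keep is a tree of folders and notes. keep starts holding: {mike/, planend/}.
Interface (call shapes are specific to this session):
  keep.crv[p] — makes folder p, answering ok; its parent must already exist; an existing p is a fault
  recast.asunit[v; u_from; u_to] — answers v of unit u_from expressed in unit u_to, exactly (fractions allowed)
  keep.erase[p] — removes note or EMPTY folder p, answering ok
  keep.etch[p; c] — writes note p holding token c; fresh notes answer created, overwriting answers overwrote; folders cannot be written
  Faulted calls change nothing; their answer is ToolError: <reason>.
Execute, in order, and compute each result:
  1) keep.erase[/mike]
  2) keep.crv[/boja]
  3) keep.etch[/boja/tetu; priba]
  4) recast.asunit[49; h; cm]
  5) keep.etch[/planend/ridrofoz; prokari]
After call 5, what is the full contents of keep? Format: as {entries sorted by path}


Answer: {boja/, boja/tetu=priba, planend/, planend/ridrofoz=prokari}

Derivation:
Now I run erase(p='/mike'), which returns ok.
I use crv(p='/boja'), → ok.
Calling etch(p='/boja/tetu', c='priba'), and see created.
Calling asunit(v='49', u_from='h', u_to='cm'), giving ToolError: incompatible units.
I call etch(p='/planend/ridrofoz', c='prokari'), — result: created.


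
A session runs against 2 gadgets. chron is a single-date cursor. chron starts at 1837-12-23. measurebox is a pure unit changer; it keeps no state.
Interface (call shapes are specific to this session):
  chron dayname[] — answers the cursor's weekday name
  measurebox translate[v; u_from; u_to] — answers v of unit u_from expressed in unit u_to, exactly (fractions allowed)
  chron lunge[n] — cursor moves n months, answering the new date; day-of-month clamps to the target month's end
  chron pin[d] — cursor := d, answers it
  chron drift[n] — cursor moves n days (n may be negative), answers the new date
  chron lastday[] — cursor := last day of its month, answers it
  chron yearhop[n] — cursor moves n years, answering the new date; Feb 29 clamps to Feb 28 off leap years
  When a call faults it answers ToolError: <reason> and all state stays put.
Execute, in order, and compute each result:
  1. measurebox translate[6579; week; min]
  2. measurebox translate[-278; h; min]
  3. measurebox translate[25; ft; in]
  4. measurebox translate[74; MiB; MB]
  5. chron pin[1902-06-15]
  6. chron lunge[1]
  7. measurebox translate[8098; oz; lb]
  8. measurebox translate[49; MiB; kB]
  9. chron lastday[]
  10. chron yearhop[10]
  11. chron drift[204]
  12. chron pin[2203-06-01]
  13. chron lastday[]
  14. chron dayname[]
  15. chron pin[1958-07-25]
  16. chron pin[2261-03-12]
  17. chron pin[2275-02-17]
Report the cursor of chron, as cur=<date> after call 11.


Answer: cur=1913-02-20

Derivation:
Invoking measurebox translate passing v: 6579, u_from: week, u_to: min, and observe 66316320.
I invoke measurebox translate passing v: -278, u_from: h, u_to: min, which returns -16680.
I run measurebox translate passing v: 25, u_from: ft, u_to: in, — result: 300.
I call measurebox translate passing v: 74, u_from: MiB, u_to: MB, giving 1212416/15625.
Using chron pin passing d: 1902-06-15, and get 1902-06-15.
I call chron lunge passing n: 1, — result: 1902-07-15.
Now I run measurebox translate passing v: 8098, u_from: oz, u_to: lb, and get 4049/8.
Then measurebox translate passing v: 49, u_from: MiB, u_to: kB, → 6422528/125.
Invoking chron lastday, giving 1902-07-31.
Then chron yearhop passing n: 10, — result: 1912-07-31.
Invoking chron drift passing n: 204, giving 1913-02-20.
Invoking chron pin passing d: 2203-06-01, and observe 2203-06-01.
Using chron lastday, yielding 2203-06-30.
Using chron dayname(), → Thursday.
Now I run chron pin passing d: 1958-07-25, → 1958-07-25.
Then chron pin passing d: 2261-03-12, yielding 2261-03-12.
Then chron pin passing d: 2275-02-17, giving 2275-02-17.


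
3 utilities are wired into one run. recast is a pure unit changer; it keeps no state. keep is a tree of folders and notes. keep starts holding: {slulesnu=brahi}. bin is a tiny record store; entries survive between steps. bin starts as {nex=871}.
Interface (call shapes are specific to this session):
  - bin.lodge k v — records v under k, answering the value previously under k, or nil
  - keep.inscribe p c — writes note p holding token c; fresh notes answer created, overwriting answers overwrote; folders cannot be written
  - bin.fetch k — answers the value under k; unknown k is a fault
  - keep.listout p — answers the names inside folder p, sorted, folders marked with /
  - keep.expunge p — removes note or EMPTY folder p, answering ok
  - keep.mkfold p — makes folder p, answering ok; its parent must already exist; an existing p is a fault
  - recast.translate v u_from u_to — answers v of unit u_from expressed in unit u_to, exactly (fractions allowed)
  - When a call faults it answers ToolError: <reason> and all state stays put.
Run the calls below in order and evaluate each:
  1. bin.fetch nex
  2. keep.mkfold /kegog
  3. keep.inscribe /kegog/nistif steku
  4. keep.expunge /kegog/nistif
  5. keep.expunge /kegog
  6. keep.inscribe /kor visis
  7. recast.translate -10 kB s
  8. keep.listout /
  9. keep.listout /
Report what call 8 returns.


>> bin.fetch(k='nex')
<< 871
>> keep.mkfold(p='/kegog')
<< ok
>> keep.inscribe(p='/kegog/nistif', c='steku')
<< created
>> keep.expunge(p='/kegog/nistif')
<< ok
>> keep.expunge(p='/kegog')
<< ok
>> keep.inscribe(p='/kor', c='visis')
<< created
>> recast.translate(v='-10', u_from='kB', u_to='s')
<< ToolError: incompatible units
>> keep.listout(p='/')
<< [kor, slulesnu]
>> keep.listout(p='/')
<< [kor, slulesnu]

Answer: [kor, slulesnu]


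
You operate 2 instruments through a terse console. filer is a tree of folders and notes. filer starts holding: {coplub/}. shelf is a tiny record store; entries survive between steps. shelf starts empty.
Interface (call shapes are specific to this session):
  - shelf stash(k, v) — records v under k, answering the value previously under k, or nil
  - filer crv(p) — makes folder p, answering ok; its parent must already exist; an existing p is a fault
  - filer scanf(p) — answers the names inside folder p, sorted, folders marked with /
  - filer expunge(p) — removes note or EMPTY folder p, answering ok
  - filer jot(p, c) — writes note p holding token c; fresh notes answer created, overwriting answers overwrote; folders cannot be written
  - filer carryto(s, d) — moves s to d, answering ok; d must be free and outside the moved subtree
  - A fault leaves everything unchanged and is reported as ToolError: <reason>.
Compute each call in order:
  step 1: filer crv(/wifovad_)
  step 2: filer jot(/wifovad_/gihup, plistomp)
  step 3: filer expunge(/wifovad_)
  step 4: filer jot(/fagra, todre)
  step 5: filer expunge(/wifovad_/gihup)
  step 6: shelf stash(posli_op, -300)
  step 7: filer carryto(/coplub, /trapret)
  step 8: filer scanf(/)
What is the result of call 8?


>> filer crv(p='/wifovad_')
<< ok
>> filer jot(p='/wifovad_/gihup', c='plistomp')
<< created
>> filer expunge(p='/wifovad_')
<< ToolError: not empty
>> filer jot(p='/fagra', c='todre')
<< created
>> filer expunge(p='/wifovad_/gihup')
<< ok
>> shelf stash(k='posli_op', v='-300')
<< nil
>> filer carryto(s='/coplub', d='/trapret')
<< ok
>> filer scanf(p='/')
<< [fagra, trapret/, wifovad_/]

Answer: [fagra, trapret/, wifovad_/]


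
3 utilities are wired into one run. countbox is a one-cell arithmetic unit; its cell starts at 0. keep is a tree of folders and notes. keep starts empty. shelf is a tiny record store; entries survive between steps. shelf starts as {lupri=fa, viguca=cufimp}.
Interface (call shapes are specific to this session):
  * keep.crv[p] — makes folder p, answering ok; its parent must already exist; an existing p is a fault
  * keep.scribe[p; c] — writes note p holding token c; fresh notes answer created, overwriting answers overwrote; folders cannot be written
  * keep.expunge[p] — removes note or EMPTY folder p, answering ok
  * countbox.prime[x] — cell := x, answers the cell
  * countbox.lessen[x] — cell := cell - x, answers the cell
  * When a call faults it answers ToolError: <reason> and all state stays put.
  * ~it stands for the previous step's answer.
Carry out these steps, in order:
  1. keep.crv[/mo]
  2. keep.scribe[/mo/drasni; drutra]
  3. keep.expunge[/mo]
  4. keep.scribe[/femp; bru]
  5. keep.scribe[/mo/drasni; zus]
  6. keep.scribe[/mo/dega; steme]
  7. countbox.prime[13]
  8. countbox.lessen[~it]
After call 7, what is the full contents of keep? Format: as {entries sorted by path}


Answer: {femp=bru, mo/, mo/dega=steme, mo/drasni=zus}

Derivation:
I use keep.crv using p: /mo, — result: ok.
Calling keep.scribe using p: /mo/drasni, c: drutra, → created.
I try keep.expunge using p: /mo, yielding ToolError: not empty.
Calling keep.scribe using p: /femp, c: bru, and observe created.
I call keep.scribe using p: /mo/drasni, c: zus, and get overwrote.
I invoke keep.scribe using p: /mo/dega, c: steme, and observe created.
Then countbox.prime using x: 13, and see 13.
I run countbox.lessen using x: ~it, and get 0.


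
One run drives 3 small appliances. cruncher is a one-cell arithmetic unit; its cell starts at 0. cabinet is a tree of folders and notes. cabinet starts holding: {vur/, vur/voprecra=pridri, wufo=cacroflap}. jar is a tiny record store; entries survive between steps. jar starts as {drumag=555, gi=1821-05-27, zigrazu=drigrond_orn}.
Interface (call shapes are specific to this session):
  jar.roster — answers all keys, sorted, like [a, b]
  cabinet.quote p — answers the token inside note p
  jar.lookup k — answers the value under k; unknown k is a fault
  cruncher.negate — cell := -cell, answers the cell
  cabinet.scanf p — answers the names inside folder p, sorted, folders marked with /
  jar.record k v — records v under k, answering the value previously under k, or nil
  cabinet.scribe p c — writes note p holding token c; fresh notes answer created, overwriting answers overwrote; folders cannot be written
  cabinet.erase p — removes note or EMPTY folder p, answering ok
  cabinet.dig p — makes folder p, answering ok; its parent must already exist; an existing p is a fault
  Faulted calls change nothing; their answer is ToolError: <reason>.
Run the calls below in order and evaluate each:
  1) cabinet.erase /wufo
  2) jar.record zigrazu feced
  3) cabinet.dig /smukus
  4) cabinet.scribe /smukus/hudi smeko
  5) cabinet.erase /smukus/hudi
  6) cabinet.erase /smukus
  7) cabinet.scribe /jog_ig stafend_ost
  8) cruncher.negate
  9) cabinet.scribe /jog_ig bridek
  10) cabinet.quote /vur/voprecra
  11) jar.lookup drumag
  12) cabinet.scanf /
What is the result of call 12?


Answer: [jog_ig, vur/]

Derivation:
Calling erase(p='/wufo'), which returns ok.
I call record(k='zigrazu', v='feced'), → drigrond_orn.
Invoking dig(p='/smukus'), → ok.
I call scribe(p='/smukus/hudi', c='smeko'), — result: created.
I call erase(p='/smukus/hudi'): ok.
Now I run erase(p='/smukus'), and observe ok.
Invoking scribe(p='/jog_ig', c='stafend_ost'), — result: created.
I run negate, which returns 0.
I invoke scribe(p='/jog_ig', c='bridek'), and observe overwrote.
I run quote(p='/vur/voprecra'), which returns pridri.
I run lookup(k='drumag'), and see 555.
Now I run scanf(p='/'), → [jog_ig, vur/].


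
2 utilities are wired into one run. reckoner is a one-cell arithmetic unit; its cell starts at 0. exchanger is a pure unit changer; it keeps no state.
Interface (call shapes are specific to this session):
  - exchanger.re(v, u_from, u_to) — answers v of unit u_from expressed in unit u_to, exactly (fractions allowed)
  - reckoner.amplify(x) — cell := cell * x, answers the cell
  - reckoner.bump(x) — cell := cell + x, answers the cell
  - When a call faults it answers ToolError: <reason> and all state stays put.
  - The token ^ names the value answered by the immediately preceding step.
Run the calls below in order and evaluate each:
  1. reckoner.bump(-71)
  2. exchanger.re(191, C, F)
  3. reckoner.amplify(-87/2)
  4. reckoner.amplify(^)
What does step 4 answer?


Answer: 38155329/4

Derivation:
Step: bump[x: -71]
Result: -71
Step: re[v: 191; u_from: C; u_to: F]
Result: 1879/5
Step: amplify[x: -87/2]
Result: 6177/2
Step: amplify[x: ^]
Result: 38155329/4


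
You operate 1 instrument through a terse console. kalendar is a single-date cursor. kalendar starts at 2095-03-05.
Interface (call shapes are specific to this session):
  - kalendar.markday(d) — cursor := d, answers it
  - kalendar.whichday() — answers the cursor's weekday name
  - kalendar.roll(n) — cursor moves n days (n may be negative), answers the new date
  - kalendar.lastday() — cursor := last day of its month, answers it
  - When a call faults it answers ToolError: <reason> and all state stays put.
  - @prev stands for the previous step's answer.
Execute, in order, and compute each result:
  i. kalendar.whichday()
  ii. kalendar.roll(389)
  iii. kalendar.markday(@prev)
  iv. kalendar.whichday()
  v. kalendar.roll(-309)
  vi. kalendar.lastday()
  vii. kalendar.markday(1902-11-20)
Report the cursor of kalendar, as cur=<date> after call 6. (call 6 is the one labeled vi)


Answer: cur=2095-05-31

Derivation:
CALL whichday[]
RET  Saturday
CALL roll[n='389']
RET  2096-03-28
CALL markday[d='@prev']
RET  2096-03-28
CALL whichday[]
RET  Wednesday
CALL roll[n='-309']
RET  2095-05-24
CALL lastday[]
RET  2095-05-31
CALL markday[d='1902-11-20']
RET  1902-11-20


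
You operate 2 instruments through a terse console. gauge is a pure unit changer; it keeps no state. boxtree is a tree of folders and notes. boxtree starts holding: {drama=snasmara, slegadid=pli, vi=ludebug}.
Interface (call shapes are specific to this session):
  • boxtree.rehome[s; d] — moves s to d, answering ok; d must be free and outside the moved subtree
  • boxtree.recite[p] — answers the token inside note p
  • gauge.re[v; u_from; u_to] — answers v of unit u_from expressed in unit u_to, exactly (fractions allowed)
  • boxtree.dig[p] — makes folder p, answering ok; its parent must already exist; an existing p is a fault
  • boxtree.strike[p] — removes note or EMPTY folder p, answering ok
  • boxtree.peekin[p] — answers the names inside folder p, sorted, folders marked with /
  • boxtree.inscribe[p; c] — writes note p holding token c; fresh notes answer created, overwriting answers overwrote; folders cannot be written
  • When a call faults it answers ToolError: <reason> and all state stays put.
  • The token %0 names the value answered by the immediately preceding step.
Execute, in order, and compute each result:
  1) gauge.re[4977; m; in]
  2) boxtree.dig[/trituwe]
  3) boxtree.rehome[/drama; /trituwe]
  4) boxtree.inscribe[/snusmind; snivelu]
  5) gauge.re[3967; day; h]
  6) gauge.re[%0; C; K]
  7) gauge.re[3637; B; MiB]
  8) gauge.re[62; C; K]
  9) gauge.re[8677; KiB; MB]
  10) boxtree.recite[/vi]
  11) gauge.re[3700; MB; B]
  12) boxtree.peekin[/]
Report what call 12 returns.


% re(v='4977', u_from='m', u_to='in') -> 24885000/127
% dig(p='/trituwe') -> ok
% rehome(s='/drama', d='/trituwe') -> ToolError: exists
% inscribe(p='/snusmind', c='snivelu') -> created
% re(v='3967', u_from='day', u_to='h') -> 95208
% re(v='%0', u_from='C', u_to='K') -> 1909623/20
% re(v='3637', u_from='B', u_to='MiB') -> 3637/1048576
% re(v='62', u_from='C', u_to='K') -> 6703/20
% re(v='8677', u_from='KiB', u_to='MB') -> 138832/15625
% recite(p='/vi') -> ludebug
% re(v='3700', u_from='MB', u_to='B') -> 3700000000
% peekin(p='/') -> [drama, slegadid, snusmind, trituwe/, vi]

Answer: [drama, slegadid, snusmind, trituwe/, vi]
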